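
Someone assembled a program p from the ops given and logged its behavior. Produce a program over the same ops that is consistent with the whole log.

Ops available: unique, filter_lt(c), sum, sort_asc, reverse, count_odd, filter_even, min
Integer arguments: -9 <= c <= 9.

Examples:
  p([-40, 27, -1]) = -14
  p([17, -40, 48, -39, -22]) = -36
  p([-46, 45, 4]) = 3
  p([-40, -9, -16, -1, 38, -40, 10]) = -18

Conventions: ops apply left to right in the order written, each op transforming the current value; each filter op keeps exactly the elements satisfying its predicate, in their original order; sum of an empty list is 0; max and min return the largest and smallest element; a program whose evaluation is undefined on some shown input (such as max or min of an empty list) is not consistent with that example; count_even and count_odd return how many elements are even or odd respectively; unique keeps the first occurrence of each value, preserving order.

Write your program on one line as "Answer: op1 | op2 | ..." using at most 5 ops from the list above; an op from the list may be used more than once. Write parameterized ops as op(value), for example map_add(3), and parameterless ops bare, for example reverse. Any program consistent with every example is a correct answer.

reverse | unique | sort_asc | sum

Check, running the answer program on each example:
  [-40, 27, -1] -> [-1, 27, -40] -> [-1, 27, -40] -> [-40, -1, 27] -> -14
  [17, -40, 48, -39, -22] -> [-22, -39, 48, -40, 17] -> [-22, -39, 48, -40, 17] -> [-40, -39, -22, 17, 48] -> -36
  [-46, 45, 4] -> [4, 45, -46] -> [4, 45, -46] -> [-46, 4, 45] -> 3
  [-40, -9, -16, -1, 38, -40, 10] -> [10, -40, 38, -1, -16, -9, -40] -> [10, -40, 38, -1, -16, -9] -> [-40, -16, -9, -1, 10, 38] -> -18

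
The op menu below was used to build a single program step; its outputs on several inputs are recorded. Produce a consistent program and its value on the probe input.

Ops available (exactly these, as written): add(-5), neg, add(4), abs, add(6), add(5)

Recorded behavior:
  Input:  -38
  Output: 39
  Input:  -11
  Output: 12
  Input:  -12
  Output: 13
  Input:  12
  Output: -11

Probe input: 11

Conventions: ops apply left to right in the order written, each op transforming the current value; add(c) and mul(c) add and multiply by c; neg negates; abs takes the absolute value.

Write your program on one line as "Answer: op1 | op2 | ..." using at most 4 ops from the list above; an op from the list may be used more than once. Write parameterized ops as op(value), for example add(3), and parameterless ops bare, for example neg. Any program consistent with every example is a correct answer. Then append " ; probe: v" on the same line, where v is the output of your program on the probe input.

add(4) | add(-5) | neg ; probe: -10

Check, running the answer program on each example:
  -38 -> -34 -> -39 -> 39
  -11 -> -7 -> -12 -> 12
  -12 -> -8 -> -13 -> 13
  12 -> 16 -> 11 -> -11
  probe: 11 -> 15 -> 10 -> -10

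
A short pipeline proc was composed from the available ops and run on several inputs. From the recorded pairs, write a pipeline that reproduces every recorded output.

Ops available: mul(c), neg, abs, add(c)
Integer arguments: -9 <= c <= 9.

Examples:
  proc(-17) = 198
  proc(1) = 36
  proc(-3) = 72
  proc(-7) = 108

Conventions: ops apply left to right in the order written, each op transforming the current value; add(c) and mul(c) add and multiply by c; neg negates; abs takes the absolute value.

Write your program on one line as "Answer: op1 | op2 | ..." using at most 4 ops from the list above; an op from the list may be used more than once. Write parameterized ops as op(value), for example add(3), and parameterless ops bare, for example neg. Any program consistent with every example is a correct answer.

add(-5) | mul(-3) | mul(3)

Check, running the answer program on each example:
  -17 -> -22 -> 66 -> 198
  1 -> -4 -> 12 -> 36
  -3 -> -8 -> 24 -> 72
  -7 -> -12 -> 36 -> 108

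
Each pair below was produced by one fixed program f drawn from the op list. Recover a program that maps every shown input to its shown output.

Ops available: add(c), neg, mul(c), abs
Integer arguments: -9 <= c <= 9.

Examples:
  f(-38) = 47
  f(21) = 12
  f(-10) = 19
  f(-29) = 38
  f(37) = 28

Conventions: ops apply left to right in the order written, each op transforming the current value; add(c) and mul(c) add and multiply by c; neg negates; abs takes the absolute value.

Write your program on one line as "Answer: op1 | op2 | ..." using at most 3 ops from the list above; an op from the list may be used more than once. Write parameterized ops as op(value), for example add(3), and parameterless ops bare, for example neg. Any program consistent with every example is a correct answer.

add(-9) | abs

Check, running the answer program on each example:
  -38 -> -47 -> 47
  21 -> 12 -> 12
  -10 -> -19 -> 19
  -29 -> -38 -> 38
  37 -> 28 -> 28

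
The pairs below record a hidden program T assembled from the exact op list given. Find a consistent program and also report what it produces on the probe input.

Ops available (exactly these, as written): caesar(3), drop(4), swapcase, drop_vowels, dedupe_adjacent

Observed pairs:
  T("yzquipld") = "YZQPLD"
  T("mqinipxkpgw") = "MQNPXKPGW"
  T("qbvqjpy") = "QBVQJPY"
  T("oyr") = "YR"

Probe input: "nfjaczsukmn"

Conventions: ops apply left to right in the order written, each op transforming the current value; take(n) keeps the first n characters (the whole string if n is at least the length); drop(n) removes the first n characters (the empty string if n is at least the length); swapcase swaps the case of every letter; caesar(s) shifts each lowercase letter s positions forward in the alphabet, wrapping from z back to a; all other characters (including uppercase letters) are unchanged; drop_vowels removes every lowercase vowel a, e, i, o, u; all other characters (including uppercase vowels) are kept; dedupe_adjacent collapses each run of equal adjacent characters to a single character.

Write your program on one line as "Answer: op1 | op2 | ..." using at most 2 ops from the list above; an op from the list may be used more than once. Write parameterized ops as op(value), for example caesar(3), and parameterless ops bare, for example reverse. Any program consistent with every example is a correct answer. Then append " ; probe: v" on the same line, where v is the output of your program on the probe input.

drop_vowels | swapcase ; probe: "NFJCZSKMN"

Check, running the answer program on each example:
  "yzquipld" -> "yzqpld" -> "YZQPLD"
  "mqinipxkpgw" -> "mqnpxkpgw" -> "MQNPXKPGW"
  "qbvqjpy" -> "qbvqjpy" -> "QBVQJPY"
  "oyr" -> "yr" -> "YR"
  probe: "nfjaczsukmn" -> "nfjczskmn" -> "NFJCZSKMN"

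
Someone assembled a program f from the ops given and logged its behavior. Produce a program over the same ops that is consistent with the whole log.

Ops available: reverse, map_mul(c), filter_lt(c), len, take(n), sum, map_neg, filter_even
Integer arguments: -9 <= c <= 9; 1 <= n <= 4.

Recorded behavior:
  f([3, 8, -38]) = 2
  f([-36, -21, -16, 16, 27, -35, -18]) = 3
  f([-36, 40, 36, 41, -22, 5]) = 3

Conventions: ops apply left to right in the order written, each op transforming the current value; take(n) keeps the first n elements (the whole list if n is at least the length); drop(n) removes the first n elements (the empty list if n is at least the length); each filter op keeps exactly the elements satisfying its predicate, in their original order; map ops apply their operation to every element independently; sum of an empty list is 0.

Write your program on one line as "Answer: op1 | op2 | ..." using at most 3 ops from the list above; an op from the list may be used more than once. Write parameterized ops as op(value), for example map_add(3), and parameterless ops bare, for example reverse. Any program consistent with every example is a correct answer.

take(4) | filter_even | len

Check, running the answer program on each example:
  [3, 8, -38] -> [3, 8, -38] -> [8, -38] -> 2
  [-36, -21, -16, 16, 27, -35, -18] -> [-36, -21, -16, 16] -> [-36, -16, 16] -> 3
  [-36, 40, 36, 41, -22, 5] -> [-36, 40, 36, 41] -> [-36, 40, 36] -> 3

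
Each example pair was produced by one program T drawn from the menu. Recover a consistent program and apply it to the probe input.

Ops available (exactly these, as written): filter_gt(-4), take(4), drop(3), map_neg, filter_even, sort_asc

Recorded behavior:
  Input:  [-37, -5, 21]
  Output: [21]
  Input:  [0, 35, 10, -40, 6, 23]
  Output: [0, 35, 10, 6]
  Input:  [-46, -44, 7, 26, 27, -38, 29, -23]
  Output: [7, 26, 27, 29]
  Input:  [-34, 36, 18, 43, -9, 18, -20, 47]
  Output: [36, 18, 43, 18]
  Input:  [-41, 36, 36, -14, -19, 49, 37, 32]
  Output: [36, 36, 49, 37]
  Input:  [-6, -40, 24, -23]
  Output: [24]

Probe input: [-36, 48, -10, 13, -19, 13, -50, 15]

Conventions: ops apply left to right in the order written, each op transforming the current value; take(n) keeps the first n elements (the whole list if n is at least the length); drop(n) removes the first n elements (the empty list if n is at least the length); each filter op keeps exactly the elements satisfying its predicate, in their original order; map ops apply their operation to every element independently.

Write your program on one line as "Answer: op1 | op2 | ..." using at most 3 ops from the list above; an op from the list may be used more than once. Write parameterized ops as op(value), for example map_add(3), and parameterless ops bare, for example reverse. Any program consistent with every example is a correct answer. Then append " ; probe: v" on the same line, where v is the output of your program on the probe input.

filter_gt(-4) | take(4) ; probe: [48, 13, 13, 15]

Check, running the answer program on each example:
  [-37, -5, 21] -> [21] -> [21]
  [0, 35, 10, -40, 6, 23] -> [0, 35, 10, 6, 23] -> [0, 35, 10, 6]
  [-46, -44, 7, 26, 27, -38, 29, -23] -> [7, 26, 27, 29] -> [7, 26, 27, 29]
  [-34, 36, 18, 43, -9, 18, -20, 47] -> [36, 18, 43, 18, 47] -> [36, 18, 43, 18]
  [-41, 36, 36, -14, -19, 49, 37, 32] -> [36, 36, 49, 37, 32] -> [36, 36, 49, 37]
  [-6, -40, 24, -23] -> [24] -> [24]
  probe: [-36, 48, -10, 13, -19, 13, -50, 15] -> [48, 13, 13, 15] -> [48, 13, 13, 15]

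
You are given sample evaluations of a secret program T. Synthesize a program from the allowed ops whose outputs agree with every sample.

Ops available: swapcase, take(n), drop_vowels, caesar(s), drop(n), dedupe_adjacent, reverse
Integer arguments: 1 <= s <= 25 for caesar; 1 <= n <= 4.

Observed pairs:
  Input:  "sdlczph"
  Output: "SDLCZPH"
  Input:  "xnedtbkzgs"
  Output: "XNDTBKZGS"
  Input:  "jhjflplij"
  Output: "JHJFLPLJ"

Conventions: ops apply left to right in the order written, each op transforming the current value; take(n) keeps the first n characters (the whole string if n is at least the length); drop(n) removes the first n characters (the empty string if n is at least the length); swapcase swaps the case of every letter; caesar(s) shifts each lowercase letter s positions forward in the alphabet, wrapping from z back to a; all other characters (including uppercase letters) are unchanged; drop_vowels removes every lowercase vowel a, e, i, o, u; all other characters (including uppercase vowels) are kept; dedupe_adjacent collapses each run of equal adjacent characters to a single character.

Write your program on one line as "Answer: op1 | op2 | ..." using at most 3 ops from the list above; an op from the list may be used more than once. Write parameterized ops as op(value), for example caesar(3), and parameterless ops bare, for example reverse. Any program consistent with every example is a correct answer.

drop_vowels | swapcase

Check, running the answer program on each example:
  "sdlczph" -> "sdlczph" -> "SDLCZPH"
  "xnedtbkzgs" -> "xndtbkzgs" -> "XNDTBKZGS"
  "jhjflplij" -> "jhjflplj" -> "JHJFLPLJ"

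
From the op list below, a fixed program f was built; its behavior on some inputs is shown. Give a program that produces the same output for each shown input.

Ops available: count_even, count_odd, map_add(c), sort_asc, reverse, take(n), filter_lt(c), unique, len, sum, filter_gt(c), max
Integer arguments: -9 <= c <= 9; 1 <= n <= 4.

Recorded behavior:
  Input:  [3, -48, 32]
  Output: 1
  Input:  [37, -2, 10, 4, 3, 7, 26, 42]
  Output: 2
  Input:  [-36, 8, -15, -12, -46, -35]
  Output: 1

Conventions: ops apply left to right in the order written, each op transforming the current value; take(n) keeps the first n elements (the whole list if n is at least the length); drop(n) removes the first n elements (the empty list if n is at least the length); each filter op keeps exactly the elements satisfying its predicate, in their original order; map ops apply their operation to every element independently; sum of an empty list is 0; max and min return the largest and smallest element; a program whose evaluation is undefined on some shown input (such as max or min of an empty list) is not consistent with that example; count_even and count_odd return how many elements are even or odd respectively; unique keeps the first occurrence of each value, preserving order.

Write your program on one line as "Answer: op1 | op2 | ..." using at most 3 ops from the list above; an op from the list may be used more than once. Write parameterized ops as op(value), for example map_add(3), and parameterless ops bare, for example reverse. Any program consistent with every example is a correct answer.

take(3) | filter_gt(6) | len

Check, running the answer program on each example:
  [3, -48, 32] -> [3, -48, 32] -> [32] -> 1
  [37, -2, 10, 4, 3, 7, 26, 42] -> [37, -2, 10] -> [37, 10] -> 2
  [-36, 8, -15, -12, -46, -35] -> [-36, 8, -15] -> [8] -> 1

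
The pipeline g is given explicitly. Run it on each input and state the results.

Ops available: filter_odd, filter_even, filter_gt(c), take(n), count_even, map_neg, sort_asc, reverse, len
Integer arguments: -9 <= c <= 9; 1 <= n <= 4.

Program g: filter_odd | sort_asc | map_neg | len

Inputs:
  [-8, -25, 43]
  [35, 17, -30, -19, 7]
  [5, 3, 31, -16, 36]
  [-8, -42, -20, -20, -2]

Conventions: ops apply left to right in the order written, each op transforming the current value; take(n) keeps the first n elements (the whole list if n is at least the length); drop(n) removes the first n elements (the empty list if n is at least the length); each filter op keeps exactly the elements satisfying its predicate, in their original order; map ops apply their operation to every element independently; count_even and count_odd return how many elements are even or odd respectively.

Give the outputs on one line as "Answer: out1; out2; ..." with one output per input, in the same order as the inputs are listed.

2; 4; 3; 0

Execution, op by op:
  [-8, -25, 43] -> [-25, 43] -> [-25, 43] -> [25, -43] -> 2
  [35, 17, -30, -19, 7] -> [35, 17, -19, 7] -> [-19, 7, 17, 35] -> [19, -7, -17, -35] -> 4
  [5, 3, 31, -16, 36] -> [5, 3, 31] -> [3, 5, 31] -> [-3, -5, -31] -> 3
  [-8, -42, -20, -20, -2] -> [] -> [] -> [] -> 0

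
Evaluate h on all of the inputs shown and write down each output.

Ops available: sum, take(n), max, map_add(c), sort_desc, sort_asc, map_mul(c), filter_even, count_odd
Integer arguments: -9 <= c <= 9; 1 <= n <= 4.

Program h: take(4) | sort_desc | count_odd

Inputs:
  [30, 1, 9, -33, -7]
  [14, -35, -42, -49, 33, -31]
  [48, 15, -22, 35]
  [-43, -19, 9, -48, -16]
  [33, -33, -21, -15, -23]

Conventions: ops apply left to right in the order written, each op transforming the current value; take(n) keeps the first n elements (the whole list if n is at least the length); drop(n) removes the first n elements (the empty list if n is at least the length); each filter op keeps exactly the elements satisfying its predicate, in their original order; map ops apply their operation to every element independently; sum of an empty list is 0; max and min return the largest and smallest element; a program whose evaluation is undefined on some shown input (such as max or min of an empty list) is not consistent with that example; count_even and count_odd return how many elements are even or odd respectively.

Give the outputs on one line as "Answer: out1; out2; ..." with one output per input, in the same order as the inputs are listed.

3; 2; 2; 3; 4

Execution, op by op:
  [30, 1, 9, -33, -7] -> [30, 1, 9, -33] -> [30, 9, 1, -33] -> 3
  [14, -35, -42, -49, 33, -31] -> [14, -35, -42, -49] -> [14, -35, -42, -49] -> 2
  [48, 15, -22, 35] -> [48, 15, -22, 35] -> [48, 35, 15, -22] -> 2
  [-43, -19, 9, -48, -16] -> [-43, -19, 9, -48] -> [9, -19, -43, -48] -> 3
  [33, -33, -21, -15, -23] -> [33, -33, -21, -15] -> [33, -15, -21, -33] -> 4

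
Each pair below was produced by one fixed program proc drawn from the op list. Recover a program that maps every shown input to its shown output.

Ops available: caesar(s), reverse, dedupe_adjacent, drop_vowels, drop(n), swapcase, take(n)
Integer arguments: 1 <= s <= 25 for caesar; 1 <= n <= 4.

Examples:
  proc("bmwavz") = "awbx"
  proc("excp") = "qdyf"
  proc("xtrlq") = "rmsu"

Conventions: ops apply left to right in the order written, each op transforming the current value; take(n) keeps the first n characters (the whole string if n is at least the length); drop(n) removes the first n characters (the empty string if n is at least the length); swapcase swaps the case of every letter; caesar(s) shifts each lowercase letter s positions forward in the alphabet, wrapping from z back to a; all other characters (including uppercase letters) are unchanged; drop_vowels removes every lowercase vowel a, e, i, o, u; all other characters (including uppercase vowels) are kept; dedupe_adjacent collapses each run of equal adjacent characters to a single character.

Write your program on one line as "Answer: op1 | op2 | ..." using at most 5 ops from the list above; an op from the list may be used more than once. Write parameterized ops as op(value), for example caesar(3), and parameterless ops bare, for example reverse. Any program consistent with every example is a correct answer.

caesar(17) | reverse | take(4) | caesar(22) | caesar(14)

Check, running the answer program on each example:
  "bmwavz" -> "sdnrmq" -> "qmrnds" -> "qmrn" -> "minj" -> "awbx"
  "excp" -> "votg" -> "gtov" -> "gtov" -> "cpkr" -> "qdyf"
  "xtrlq" -> "okich" -> "hciko" -> "hcik" -> "dyeg" -> "rmsu"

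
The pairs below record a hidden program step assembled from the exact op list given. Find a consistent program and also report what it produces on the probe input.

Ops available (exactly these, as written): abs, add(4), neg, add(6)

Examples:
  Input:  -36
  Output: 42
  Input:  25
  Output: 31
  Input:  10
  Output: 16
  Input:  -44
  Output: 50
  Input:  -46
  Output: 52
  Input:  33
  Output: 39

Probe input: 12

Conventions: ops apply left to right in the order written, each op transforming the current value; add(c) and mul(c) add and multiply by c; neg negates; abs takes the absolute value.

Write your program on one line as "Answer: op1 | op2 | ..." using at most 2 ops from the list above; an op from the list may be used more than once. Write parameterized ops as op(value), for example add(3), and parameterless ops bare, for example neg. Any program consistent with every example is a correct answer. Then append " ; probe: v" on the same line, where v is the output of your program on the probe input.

abs | add(6) ; probe: 18

Check, running the answer program on each example:
  -36 -> 36 -> 42
  25 -> 25 -> 31
  10 -> 10 -> 16
  -44 -> 44 -> 50
  -46 -> 46 -> 52
  33 -> 33 -> 39
  probe: 12 -> 12 -> 18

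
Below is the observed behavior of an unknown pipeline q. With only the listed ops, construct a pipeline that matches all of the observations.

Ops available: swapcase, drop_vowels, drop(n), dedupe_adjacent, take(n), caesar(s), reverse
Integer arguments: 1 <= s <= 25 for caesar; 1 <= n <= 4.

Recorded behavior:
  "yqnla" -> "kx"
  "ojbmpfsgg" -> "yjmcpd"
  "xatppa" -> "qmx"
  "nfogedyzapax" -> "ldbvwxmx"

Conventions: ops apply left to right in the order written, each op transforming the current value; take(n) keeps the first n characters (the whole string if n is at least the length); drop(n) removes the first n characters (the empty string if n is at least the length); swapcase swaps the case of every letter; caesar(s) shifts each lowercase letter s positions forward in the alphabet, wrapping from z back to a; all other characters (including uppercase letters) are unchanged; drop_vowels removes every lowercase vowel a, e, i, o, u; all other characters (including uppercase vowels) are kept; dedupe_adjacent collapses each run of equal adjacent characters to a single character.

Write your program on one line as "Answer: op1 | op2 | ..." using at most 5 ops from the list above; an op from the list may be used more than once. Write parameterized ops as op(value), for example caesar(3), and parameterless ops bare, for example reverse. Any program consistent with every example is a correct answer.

drop(2) | dedupe_adjacent | caesar(9) | caesar(14) | drop_vowels

Check, running the answer program on each example:
  "yqnla" -> "nla" -> "nla" -> "wuj" -> "kix" -> "kx"
  "ojbmpfsgg" -> "bmpfsgg" -> "bmpfsg" -> "kvyobp" -> "yjmcpd" -> "yjmcpd"
  "xatppa" -> "tppa" -> "tpa" -> "cyj" -> "qmx" -> "qmx"
  "nfogedyzapax" -> "ogedyzapax" -> "ogedyzapax" -> "xpnmhijyjg" -> "ldbavwxmxu" -> "ldbvwxmx"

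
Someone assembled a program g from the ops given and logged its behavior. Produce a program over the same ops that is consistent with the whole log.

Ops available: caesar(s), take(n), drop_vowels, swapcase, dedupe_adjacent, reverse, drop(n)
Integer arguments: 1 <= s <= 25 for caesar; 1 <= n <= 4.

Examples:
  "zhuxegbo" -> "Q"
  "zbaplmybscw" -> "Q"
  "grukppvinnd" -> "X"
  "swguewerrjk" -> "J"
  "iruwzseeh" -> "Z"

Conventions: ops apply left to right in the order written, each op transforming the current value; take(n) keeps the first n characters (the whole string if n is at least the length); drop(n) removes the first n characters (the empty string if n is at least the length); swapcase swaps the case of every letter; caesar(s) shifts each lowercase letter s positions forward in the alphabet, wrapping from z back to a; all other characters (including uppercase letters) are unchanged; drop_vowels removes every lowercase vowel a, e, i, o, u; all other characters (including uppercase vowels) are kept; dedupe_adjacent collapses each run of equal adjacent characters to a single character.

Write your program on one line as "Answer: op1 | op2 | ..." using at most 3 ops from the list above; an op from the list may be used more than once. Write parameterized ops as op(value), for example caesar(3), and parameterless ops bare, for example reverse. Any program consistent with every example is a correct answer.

caesar(17) | take(1) | swapcase

Check, running the answer program on each example:
  "zhuxegbo" -> "qylovxsf" -> "q" -> "Q"
  "zbaplmybscw" -> "qsrgcdpsjtn" -> "q" -> "Q"
  "grukppvinnd" -> "xilbggmzeeu" -> "x" -> "X"
  "swguewerrjk" -> "jnxlvnviiab" -> "j" -> "J"
  "iruwzseeh" -> "zilnqjvvy" -> "z" -> "Z"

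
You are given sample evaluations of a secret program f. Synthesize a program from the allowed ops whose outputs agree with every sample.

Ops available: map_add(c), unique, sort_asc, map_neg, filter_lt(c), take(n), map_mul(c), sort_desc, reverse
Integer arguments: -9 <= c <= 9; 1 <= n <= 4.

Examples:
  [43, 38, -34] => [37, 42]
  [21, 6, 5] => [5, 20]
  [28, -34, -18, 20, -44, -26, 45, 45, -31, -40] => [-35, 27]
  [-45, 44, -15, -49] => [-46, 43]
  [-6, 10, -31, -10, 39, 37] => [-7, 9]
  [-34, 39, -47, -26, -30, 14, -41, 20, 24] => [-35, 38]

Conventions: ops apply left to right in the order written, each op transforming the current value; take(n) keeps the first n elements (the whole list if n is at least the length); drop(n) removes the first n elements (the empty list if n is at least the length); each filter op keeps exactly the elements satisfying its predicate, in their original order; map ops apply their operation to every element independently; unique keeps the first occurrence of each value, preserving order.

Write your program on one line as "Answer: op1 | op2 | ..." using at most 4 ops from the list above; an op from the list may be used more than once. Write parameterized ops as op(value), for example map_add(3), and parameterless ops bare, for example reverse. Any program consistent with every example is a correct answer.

take(2) | map_add(-1) | sort_asc

Check, running the answer program on each example:
  [43, 38, -34] -> [43, 38] -> [42, 37] -> [37, 42]
  [21, 6, 5] -> [21, 6] -> [20, 5] -> [5, 20]
  [28, -34, -18, 20, -44, -26, 45, 45, -31, -40] -> [28, -34] -> [27, -35] -> [-35, 27]
  [-45, 44, -15, -49] -> [-45, 44] -> [-46, 43] -> [-46, 43]
  [-6, 10, -31, -10, 39, 37] -> [-6, 10] -> [-7, 9] -> [-7, 9]
  [-34, 39, -47, -26, -30, 14, -41, 20, 24] -> [-34, 39] -> [-35, 38] -> [-35, 38]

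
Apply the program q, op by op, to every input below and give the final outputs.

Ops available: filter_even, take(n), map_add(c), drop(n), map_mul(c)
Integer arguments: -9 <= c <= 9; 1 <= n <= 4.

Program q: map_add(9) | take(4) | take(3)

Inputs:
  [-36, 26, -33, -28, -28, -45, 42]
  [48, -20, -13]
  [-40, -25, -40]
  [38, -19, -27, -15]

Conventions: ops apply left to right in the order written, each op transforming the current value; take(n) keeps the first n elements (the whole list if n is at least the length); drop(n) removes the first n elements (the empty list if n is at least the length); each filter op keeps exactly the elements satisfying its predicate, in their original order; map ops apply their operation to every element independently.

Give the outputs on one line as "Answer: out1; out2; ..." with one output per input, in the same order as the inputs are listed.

[-27, 35, -24]; [57, -11, -4]; [-31, -16, -31]; [47, -10, -18]

Execution, op by op:
  [-36, 26, -33, -28, -28, -45, 42] -> [-27, 35, -24, -19, -19, -36, 51] -> [-27, 35, -24, -19] -> [-27, 35, -24]
  [48, -20, -13] -> [57, -11, -4] -> [57, -11, -4] -> [57, -11, -4]
  [-40, -25, -40] -> [-31, -16, -31] -> [-31, -16, -31] -> [-31, -16, -31]
  [38, -19, -27, -15] -> [47, -10, -18, -6] -> [47, -10, -18, -6] -> [47, -10, -18]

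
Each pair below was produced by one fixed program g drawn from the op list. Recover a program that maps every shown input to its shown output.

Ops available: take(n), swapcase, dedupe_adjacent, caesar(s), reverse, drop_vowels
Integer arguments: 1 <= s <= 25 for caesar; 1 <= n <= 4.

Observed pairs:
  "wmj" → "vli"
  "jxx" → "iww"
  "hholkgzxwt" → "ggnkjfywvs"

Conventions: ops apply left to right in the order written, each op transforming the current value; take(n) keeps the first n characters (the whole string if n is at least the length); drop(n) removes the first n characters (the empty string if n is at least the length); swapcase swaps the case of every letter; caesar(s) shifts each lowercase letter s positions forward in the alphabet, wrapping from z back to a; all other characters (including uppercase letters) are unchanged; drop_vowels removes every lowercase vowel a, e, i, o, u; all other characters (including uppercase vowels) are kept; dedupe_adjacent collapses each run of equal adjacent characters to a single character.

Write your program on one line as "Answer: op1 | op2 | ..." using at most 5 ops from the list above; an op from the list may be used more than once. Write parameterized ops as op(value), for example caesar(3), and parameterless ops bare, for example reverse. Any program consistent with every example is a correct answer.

reverse | caesar(22) | reverse | caesar(3)

Check, running the answer program on each example:
  "wmj" -> "jmw" -> "fis" -> "sif" -> "vli"
  "jxx" -> "xxj" -> "ttf" -> "ftt" -> "iww"
  "hholkgzxwt" -> "twxzgklohh" -> "pstvcghkdd" -> "ddkhgcvtsp" -> "ggnkjfywvs"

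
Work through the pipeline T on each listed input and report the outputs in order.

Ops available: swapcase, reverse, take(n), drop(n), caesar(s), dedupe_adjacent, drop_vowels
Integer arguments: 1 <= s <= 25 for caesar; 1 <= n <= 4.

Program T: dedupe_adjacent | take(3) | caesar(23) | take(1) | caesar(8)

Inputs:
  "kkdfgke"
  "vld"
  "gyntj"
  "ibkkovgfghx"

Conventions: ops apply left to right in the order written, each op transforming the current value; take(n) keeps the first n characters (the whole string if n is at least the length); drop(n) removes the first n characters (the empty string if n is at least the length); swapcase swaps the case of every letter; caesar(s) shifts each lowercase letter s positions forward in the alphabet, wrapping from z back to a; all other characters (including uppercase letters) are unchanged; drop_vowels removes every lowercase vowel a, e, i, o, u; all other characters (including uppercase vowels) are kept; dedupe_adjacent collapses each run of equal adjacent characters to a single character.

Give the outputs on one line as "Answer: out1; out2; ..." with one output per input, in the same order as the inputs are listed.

Execution, op by op:
  "kkdfgke" -> "kdfgke" -> "kdf" -> "hac" -> "h" -> "p"
  "vld" -> "vld" -> "vld" -> "sia" -> "s" -> "a"
  "gyntj" -> "gyntj" -> "gyn" -> "dvk" -> "d" -> "l"
  "ibkkovgfghx" -> "ibkovgfghx" -> "ibk" -> "fyh" -> "f" -> "n"

"p"; "a"; "l"; "n"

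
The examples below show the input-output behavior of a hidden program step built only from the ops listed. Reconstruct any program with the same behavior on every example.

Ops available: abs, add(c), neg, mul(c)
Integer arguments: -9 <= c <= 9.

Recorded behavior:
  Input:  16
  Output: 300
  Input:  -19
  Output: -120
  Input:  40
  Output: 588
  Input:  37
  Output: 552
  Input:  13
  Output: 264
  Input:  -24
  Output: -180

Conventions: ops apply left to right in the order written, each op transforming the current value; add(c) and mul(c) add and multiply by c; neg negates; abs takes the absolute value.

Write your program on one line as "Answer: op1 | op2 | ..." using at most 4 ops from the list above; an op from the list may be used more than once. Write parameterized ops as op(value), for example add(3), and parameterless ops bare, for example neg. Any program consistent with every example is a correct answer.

add(9) | mul(2) | mul(-1) | mul(-6)

Check, running the answer program on each example:
  16 -> 25 -> 50 -> -50 -> 300
  -19 -> -10 -> -20 -> 20 -> -120
  40 -> 49 -> 98 -> -98 -> 588
  37 -> 46 -> 92 -> -92 -> 552
  13 -> 22 -> 44 -> -44 -> 264
  -24 -> -15 -> -30 -> 30 -> -180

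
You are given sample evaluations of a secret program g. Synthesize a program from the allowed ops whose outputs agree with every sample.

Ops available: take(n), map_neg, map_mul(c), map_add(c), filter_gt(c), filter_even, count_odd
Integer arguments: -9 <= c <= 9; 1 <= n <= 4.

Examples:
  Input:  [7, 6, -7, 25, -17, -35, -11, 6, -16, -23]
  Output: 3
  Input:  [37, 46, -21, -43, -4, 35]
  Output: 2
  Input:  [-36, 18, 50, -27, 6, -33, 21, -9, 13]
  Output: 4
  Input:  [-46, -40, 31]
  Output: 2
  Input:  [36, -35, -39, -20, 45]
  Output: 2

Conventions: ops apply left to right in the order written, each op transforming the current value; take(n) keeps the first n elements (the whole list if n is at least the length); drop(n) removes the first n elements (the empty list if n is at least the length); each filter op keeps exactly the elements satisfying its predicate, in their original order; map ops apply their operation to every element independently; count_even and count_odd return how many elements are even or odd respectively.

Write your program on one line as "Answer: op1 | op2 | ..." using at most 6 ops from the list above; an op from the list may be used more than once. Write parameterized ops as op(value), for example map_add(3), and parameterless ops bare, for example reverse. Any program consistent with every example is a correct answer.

map_neg | map_mul(-3) | filter_even | map_add(-7) | count_odd

Check, running the answer program on each example:
  [7, 6, -7, 25, -17, -35, -11, 6, -16, -23] -> [-7, -6, 7, -25, 17, 35, 11, -6, 16, 23] -> [21, 18, -21, 75, -51, -105, -33, 18, -48, -69] -> [18, 18, -48] -> [11, 11, -55] -> 3
  [37, 46, -21, -43, -4, 35] -> [-37, -46, 21, 43, 4, -35] -> [111, 138, -63, -129, -12, 105] -> [138, -12] -> [131, -19] -> 2
  [-36, 18, 50, -27, 6, -33, 21, -9, 13] -> [36, -18, -50, 27, -6, 33, -21, 9, -13] -> [-108, 54, 150, -81, 18, -99, 63, -27, 39] -> [-108, 54, 150, 18] -> [-115, 47, 143, 11] -> 4
  [-46, -40, 31] -> [46, 40, -31] -> [-138, -120, 93] -> [-138, -120] -> [-145, -127] -> 2
  [36, -35, -39, -20, 45] -> [-36, 35, 39, 20, -45] -> [108, -105, -117, -60, 135] -> [108, -60] -> [101, -67] -> 2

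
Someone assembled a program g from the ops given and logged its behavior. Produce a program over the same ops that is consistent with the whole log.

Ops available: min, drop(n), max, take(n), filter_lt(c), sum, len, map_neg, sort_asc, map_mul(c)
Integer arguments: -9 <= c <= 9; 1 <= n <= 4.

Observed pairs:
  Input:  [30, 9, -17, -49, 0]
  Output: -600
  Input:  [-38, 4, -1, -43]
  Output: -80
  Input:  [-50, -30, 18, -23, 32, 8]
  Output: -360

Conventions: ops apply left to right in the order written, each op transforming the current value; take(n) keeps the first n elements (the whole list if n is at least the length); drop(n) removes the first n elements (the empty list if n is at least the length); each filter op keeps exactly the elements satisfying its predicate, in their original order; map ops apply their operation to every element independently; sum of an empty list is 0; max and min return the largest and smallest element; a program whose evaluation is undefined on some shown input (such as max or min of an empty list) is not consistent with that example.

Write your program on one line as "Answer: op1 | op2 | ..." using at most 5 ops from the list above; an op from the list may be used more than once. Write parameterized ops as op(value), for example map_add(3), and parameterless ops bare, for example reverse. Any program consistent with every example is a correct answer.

map_mul(5) | take(3) | map_neg | map_mul(4) | min

Check, running the answer program on each example:
  [30, 9, -17, -49, 0] -> [150, 45, -85, -245, 0] -> [150, 45, -85] -> [-150, -45, 85] -> [-600, -180, 340] -> -600
  [-38, 4, -1, -43] -> [-190, 20, -5, -215] -> [-190, 20, -5] -> [190, -20, 5] -> [760, -80, 20] -> -80
  [-50, -30, 18, -23, 32, 8] -> [-250, -150, 90, -115, 160, 40] -> [-250, -150, 90] -> [250, 150, -90] -> [1000, 600, -360] -> -360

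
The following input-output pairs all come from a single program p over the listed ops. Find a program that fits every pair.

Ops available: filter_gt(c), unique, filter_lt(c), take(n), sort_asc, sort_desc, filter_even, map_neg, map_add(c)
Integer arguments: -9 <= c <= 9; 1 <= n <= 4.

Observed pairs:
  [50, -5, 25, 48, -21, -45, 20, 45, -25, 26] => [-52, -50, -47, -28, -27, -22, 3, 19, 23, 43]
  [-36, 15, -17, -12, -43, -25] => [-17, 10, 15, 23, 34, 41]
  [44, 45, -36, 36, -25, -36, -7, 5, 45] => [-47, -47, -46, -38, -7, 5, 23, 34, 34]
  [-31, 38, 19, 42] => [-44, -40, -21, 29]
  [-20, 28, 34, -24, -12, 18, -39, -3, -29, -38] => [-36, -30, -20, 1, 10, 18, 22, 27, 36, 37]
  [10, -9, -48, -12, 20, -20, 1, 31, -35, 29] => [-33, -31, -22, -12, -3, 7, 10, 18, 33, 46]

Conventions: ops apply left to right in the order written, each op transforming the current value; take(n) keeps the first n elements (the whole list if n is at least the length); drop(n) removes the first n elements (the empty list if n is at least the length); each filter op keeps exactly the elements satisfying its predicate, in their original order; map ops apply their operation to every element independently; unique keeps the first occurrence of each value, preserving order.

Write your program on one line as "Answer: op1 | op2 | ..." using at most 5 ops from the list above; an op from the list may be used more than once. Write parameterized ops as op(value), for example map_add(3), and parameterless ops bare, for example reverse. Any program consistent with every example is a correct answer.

map_neg | sort_desc | sort_asc | map_add(-2)

Check, running the answer program on each example:
  [50, -5, 25, 48, -21, -45, 20, 45, -25, 26] -> [-50, 5, -25, -48, 21, 45, -20, -45, 25, -26] -> [45, 25, 21, 5, -20, -25, -26, -45, -48, -50] -> [-50, -48, -45, -26, -25, -20, 5, 21, 25, 45] -> [-52, -50, -47, -28, -27, -22, 3, 19, 23, 43]
  [-36, 15, -17, -12, -43, -25] -> [36, -15, 17, 12, 43, 25] -> [43, 36, 25, 17, 12, -15] -> [-15, 12, 17, 25, 36, 43] -> [-17, 10, 15, 23, 34, 41]
  [44, 45, -36, 36, -25, -36, -7, 5, 45] -> [-44, -45, 36, -36, 25, 36, 7, -5, -45] -> [36, 36, 25, 7, -5, -36, -44, -45, -45] -> [-45, -45, -44, -36, -5, 7, 25, 36, 36] -> [-47, -47, -46, -38, -7, 5, 23, 34, 34]
  [-31, 38, 19, 42] -> [31, -38, -19, -42] -> [31, -19, -38, -42] -> [-42, -38, -19, 31] -> [-44, -40, -21, 29]
  [-20, 28, 34, -24, -12, 18, -39, -3, -29, -38] -> [20, -28, -34, 24, 12, -18, 39, 3, 29, 38] -> [39, 38, 29, 24, 20, 12, 3, -18, -28, -34] -> [-34, -28, -18, 3, 12, 20, 24, 29, 38, 39] -> [-36, -30, -20, 1, 10, 18, 22, 27, 36, 37]
  [10, -9, -48, -12, 20, -20, 1, 31, -35, 29] -> [-10, 9, 48, 12, -20, 20, -1, -31, 35, -29] -> [48, 35, 20, 12, 9, -1, -10, -20, -29, -31] -> [-31, -29, -20, -10, -1, 9, 12, 20, 35, 48] -> [-33, -31, -22, -12, -3, 7, 10, 18, 33, 46]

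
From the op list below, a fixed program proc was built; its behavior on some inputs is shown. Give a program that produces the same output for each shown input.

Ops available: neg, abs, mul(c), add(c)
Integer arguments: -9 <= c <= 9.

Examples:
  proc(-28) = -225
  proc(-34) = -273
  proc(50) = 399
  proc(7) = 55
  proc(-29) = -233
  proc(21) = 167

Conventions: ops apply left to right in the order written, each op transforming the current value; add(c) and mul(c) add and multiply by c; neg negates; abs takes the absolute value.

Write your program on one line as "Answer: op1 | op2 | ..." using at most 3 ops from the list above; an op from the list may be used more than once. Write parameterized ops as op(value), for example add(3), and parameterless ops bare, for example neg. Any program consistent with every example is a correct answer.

mul(8) | add(-1)

Check, running the answer program on each example:
  -28 -> -224 -> -225
  -34 -> -272 -> -273
  50 -> 400 -> 399
  7 -> 56 -> 55
  -29 -> -232 -> -233
  21 -> 168 -> 167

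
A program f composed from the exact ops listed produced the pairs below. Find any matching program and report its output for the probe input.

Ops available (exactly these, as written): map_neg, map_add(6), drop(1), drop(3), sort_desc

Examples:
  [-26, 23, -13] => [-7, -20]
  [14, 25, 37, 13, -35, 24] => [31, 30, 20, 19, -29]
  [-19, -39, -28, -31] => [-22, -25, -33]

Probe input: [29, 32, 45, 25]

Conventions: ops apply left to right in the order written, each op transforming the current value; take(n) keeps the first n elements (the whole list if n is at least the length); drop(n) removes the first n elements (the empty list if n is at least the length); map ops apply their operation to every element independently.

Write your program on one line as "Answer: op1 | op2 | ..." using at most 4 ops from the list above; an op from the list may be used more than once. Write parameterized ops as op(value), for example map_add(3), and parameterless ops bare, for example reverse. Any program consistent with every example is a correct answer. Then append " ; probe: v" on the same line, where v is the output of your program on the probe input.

sort_desc | drop(1) | map_add(6) ; probe: [38, 35, 31]

Check, running the answer program on each example:
  [-26, 23, -13] -> [23, -13, -26] -> [-13, -26] -> [-7, -20]
  [14, 25, 37, 13, -35, 24] -> [37, 25, 24, 14, 13, -35] -> [25, 24, 14, 13, -35] -> [31, 30, 20, 19, -29]
  [-19, -39, -28, -31] -> [-19, -28, -31, -39] -> [-28, -31, -39] -> [-22, -25, -33]
  probe: [29, 32, 45, 25] -> [45, 32, 29, 25] -> [32, 29, 25] -> [38, 35, 31]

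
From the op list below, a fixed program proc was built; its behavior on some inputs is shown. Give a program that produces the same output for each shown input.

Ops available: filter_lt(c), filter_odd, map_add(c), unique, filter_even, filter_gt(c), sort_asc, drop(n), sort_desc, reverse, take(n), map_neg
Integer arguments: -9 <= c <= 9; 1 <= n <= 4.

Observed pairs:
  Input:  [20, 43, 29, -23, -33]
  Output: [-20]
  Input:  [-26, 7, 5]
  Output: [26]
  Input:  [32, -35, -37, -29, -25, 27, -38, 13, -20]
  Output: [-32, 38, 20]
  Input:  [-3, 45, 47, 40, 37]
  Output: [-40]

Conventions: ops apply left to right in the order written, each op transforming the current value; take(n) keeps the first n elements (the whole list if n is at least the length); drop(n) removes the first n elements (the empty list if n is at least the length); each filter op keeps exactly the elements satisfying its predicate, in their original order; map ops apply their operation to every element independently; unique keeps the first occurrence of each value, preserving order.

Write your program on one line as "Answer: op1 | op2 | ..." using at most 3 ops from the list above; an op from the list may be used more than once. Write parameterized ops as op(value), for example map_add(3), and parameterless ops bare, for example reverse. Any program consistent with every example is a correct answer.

filter_even | map_neg

Check, running the answer program on each example:
  [20, 43, 29, -23, -33] -> [20] -> [-20]
  [-26, 7, 5] -> [-26] -> [26]
  [32, -35, -37, -29, -25, 27, -38, 13, -20] -> [32, -38, -20] -> [-32, 38, 20]
  [-3, 45, 47, 40, 37] -> [40] -> [-40]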